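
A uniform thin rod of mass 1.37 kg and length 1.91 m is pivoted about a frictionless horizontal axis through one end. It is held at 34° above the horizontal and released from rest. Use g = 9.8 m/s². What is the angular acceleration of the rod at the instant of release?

About the pivot, I = (1/3)ML² = (1/3)(1.37)(1.91)² = 1.666 kg·m².
The weight acts at the center, a distance L/2 = 0.9550 m from the pivot; τ = Mg(L/2) cos 34° = 10.63 N·m.
α = τ/I = 10.63/1.666 = 6.381 rad/s².

α ≈ 6.38 rad/s²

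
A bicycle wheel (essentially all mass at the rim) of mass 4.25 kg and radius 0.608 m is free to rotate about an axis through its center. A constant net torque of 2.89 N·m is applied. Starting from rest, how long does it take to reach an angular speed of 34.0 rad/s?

I = MR² = (4.25)(0.608)² = 1.571 kg·m².
α = τ/I = 2.89/1.571 = 1.840 rad/s².
ω = αt ⇒ t = ω/α = 34.0/1.840 = 18.48 s.

t ≈ 18.5 s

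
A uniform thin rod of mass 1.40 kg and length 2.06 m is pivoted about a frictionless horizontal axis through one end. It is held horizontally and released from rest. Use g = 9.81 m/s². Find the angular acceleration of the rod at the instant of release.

α ≈ 7.14 rad/s²

About the pivot, I = (1/3)ML² = (1/3)(1.40)(2.06)² = 1.980 kg·m².
The weight acts at the center, a distance L/2 = 1.030 m from the pivot; τ = Mg(L/2) = 14.15 N·m.
α = τ/I = 14.15/1.980 = 7.143 rad/s².
(Equivalently α = (3g/(2L)) = 7.143 rad/s².)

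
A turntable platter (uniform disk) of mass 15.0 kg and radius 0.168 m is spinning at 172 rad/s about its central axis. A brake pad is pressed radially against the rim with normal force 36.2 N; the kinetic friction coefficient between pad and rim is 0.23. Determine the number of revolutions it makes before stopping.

I = ½MR² = (1/2)(15.0)(0.168)² = 0.2117 kg·m².
Friction force f = μN = (0.23)(36.2) = 8.326 N at the rim; torque magnitude τ = fR = 1.399 N·m, opposing ω.
|α| = τ/I = 1.399/0.2117 = 6.608 rad/s² (deceleration).
ω² = ω₀² − 2|α|θ with ω = 0 ⇒ θ = ω₀²/(2|α|) = 2239 rad = 356.3 rev.

≈ 356 revolutions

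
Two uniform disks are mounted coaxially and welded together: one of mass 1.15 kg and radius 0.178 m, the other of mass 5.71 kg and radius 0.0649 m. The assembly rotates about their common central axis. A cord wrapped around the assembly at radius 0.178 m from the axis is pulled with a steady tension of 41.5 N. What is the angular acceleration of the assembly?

α ≈ 244 rad/s²

I = ½M₁R₁² + ½M₂R₂² = ½(1.15)(0.178)² + ½(5.71)(0.0649)² = 0.03024 kg·m².
τ = F r = (41.5)(0.178) = 7.387 N·m.
α = τ/I = 7.387/0.03024 = 244.3 rad/s².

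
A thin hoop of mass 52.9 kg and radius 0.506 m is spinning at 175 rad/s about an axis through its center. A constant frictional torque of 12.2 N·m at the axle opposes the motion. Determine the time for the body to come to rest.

t ≈ 194 s

I = MR² = (52.9)(0.506)² = 13.54 kg·m².
The net torque has magnitude 12.2 N·m, opposing ω.
|α| = τ/I = 12.20/13.54 = 0.9007 rad/s² (deceleration).
0 = ω₀ − |α|t ⇒ t = ω₀/|α| = 175/0.9007 = 194.3 s.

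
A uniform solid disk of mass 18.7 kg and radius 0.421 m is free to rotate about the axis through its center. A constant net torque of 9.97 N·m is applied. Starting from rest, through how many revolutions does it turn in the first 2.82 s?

I = ½MR² = (1/2)(18.7)(0.421)² = 1.657 kg·m².
α = τ/I = 9.97/1.657 = 6.016 rad/s².
θ = ½αt² = ½(6.016)(2.82)² = 23.92 rad.
Revolutions = θ/(2π) = 3.807.

≈ 3.81 revolutions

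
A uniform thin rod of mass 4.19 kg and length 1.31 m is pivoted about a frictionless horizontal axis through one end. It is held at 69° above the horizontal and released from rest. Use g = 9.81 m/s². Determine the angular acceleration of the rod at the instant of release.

About the pivot, I = (1/3)ML² = (1/3)(4.19)(1.31)² = 2.397 kg·m².
The weight acts at the center, a distance L/2 = 0.6550 m from the pivot; τ = Mg(L/2) cos 69° = 9.648 N·m.
α = τ/I = 9.648/2.397 = 4.025 rad/s².

α ≈ 4.03 rad/s²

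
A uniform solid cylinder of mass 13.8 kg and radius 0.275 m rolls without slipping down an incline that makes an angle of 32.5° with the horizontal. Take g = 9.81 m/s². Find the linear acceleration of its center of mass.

Translation along the incline: Mg sinθ − f = Ma.
Rotation about the center: fR = Iα with I = ½MR². No-slip gives a = αR, so f = (I/R²)a = (1/2)M a.
Substituting: Mg sinθ = (1 + 0.5000)Ma, so a = g sinθ/(1 + 0.5000) = (9.81) sin 32.5° / 1.500 = 3.514 m/s².

a ≈ 3.51 m/s²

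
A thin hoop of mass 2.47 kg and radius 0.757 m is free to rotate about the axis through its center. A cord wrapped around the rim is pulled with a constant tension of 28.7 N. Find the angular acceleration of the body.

I = MR² = (2.47)(0.757)² = 1.415 kg·m².
τ = F R = (28.7)(0.757) = 21.73 N·m.
From τ = Iα: α = 21.73/1.415 = 15.35 rad/s².

α ≈ 15.3 rad/s²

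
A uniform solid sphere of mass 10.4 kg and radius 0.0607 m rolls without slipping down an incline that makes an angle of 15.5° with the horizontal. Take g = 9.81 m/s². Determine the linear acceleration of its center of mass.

a ≈ 1.87 m/s²

Translation along the incline: Mg sinθ − f = Ma.
Rotation about the center: fR = Iα with I = (2/5)MR². No-slip gives a = αR, so f = (I/R²)a = (2/5)M a.
Substituting: Mg sinθ = (1 + 0.4000)Ma, so a = g sinθ/(1 + 0.4000) = (9.81) sin 15.5° / 1.400 = 1.873 m/s².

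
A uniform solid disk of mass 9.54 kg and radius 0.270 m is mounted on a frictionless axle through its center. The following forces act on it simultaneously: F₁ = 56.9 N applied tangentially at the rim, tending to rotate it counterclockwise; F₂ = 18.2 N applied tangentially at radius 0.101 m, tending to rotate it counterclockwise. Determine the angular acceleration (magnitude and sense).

I = ½MR² = (1/2)(9.54)(0.270)² = 0.3477 kg·m².
Taking counterclockwise as positive: τ₁ = +(56.9)(0.270) = +15.36 N·m; τ₂ = +(18.2)(0.101) = +1.838 N·m.
Net torque τ = 17.20 N·m.
α = τ/I = 17.20/0.3477 = 49.47 rad/s².

α ≈ 49.5 rad/s², counterclockwise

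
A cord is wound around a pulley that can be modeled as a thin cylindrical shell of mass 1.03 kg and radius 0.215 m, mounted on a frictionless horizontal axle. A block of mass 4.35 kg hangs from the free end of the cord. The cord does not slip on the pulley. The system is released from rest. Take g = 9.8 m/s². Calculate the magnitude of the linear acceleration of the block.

a ≈ 7.92 m/s²

I = MR² = (1.03)(0.215)² = 0.04761 kg·m².
Block: mg − T = ma. Pulley: TR = Iα. No-slip: a = αR, so T = (I/R²)a = 1.030·a.
Then mg = (m + 1.030)a, so a = (4.35)(9.8)/(4.35 + 1.030) = 7.924 m/s².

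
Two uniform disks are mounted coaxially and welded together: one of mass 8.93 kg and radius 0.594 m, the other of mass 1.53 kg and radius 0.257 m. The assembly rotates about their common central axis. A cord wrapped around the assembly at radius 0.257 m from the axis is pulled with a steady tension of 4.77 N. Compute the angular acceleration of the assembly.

α ≈ 0.754 rad/s²

I = ½M₁R₁² + ½M₂R₂² = ½(8.93)(0.594)² + ½(1.53)(0.257)² = 1.626 kg·m².
τ = F r = (4.77)(0.257) = 1.226 N·m.
α = τ/I = 1.226/1.626 = 0.7540 rad/s².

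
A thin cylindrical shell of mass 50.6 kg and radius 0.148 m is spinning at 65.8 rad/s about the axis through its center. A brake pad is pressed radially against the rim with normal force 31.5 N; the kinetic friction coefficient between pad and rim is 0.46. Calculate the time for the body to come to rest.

t ≈ 34.0 s

I = MR² = (50.6)(0.148)² = 1.108 kg·m².
Friction force f = μN = (0.46)(31.5) = 14.49 N at the rim; torque magnitude τ = fR = 2.145 N·m, opposing ω.
|α| = τ/I = 2.145/1.108 = 1.935 rad/s² (deceleration).
0 = ω₀ − |α|t ⇒ t = ω₀/|α| = 65.8/1.935 = 34.01 s.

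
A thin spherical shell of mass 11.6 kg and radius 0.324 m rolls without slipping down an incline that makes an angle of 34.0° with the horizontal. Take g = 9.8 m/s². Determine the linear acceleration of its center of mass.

a ≈ 3.29 m/s²

Translation along the incline: Mg sinθ − f = Ma.
Rotation about the center: fR = Iα with I = (2/3)MR². No-slip gives a = αR, so f = (I/R²)a = (2/3)M a.
Substituting: Mg sinθ = (1 + 0.6667)Ma, so a = g sinθ/(1 + 0.6667) = (9.8) sin 34.0° / 1.667 = 3.288 m/s².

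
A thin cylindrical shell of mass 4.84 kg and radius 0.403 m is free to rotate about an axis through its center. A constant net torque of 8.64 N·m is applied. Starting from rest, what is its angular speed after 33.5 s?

I = MR² = (4.84)(0.403)² = 0.7861 kg·m².
α = τ/I = 8.64/0.7861 = 10.99 rad/s².
ω = ω₀ + αt = 0 + (10.99)(33.5) = 368.2 rad/s.

ω ≈ 368 rad/s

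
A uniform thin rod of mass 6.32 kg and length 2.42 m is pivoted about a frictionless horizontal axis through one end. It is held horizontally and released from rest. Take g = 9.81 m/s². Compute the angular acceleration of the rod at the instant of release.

About the pivot, I = (1/3)ML² = (1/3)(6.32)(2.42)² = 12.34 kg·m².
The weight acts at the center, a distance L/2 = 1.210 m from the pivot; τ = Mg(L/2) = 75.02 N·m.
α = τ/I = 75.02/12.34 = 6.081 rad/s².

α ≈ 6.08 rad/s²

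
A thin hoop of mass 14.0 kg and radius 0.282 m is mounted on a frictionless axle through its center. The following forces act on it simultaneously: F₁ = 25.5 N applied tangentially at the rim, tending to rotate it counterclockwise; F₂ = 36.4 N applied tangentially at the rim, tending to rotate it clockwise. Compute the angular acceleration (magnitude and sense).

I = MR² = (14.0)(0.282)² = 1.113 kg·m².
Taking counterclockwise as positive: τ₁ = +(25.5)(0.282) = +7.191 N·m; τ₂ = −(36.4)(0.282) = −10.26 N·m.
Net torque τ = -3.074 N·m.
α = τ/I = -3.074/1.113 = -2.761 rad/s².

α ≈ 2.76 rad/s², clockwise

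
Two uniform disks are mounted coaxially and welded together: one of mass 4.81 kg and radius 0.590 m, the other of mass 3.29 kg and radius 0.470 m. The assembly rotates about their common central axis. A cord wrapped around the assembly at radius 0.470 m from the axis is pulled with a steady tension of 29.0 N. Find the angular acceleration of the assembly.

α ≈ 11.4 rad/s²

I = ½M₁R₁² + ½M₂R₂² = ½(4.81)(0.590)² + ½(3.29)(0.470)² = 1.201 kg·m².
τ = F r = (29.0)(0.470) = 13.63 N·m.
α = τ/I = 13.63/1.201 = 11.35 rad/s².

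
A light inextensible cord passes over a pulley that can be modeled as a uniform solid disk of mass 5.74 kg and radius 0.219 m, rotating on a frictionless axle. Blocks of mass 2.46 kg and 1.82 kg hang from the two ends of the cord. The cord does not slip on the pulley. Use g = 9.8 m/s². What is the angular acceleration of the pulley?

α ≈ 4.01 rad/s²

I = ½MR² = (1/2)(5.74)(0.219)² = 0.1376 kg·m².
Heavier block: m₁g − T₁ = m₁a. Lighter block: T₂ − m₂g = m₂a.
Pulley: (T₁ − T₂)R = Iα = I(a/R), so T₁ − T₂ = (I/R²)a = (1/2)M_p a = 2.870·a.
Adding the three: (m₁ − m₂)g = (m₁ + m₂ + 2.870)a, so a = (2.46 − 1.82)(9.8)/(2.46 + 1.82 + 2.870) = 0.8772 m/s².
α = a/R = 0.8772/0.219 = 4.005 rad/s².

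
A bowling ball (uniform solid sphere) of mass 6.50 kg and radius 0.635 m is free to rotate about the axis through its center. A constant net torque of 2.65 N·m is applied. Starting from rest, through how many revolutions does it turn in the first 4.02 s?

≈ 3.25 revolutions

I = (2/5)MR² = (2/5)(6.50)(0.635)² = 1.048 kg·m².
α = τ/I = 2.65/1.048 = 2.528 rad/s².
θ = ½αt² = ½(2.528)(4.02)² = 20.42 rad.
Revolutions = θ/(2π) = 3.251.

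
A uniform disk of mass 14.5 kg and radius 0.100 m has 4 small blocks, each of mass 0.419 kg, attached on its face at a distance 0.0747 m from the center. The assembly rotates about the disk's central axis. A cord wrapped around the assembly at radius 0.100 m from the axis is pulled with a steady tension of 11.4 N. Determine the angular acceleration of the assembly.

I_disk = ½MR² = ½(14.5)(0.100)² = 0.07250 kg·m².
I_blocks = 4·m·r² = 4(0.419)(0.0747)² = 0.009352 kg·m².
Total I = 0.08185 kg·m².
τ = F r = (11.4)(0.100) = 1.140 N·m.
α = τ/I = 1.140/0.08185 = 13.93 rad/s².

α ≈ 13.9 rad/s²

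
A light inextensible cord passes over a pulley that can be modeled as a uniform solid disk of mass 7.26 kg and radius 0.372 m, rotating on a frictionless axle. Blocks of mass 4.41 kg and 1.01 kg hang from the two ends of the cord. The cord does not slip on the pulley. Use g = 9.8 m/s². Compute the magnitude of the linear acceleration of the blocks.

I = ½MR² = (1/2)(7.26)(0.372)² = 0.5023 kg·m².
Heavier block: m₁g − T₁ = m₁a. Lighter block: T₂ − m₂g = m₂a.
Pulley: (T₁ − T₂)R = Iα = I(a/R), so T₁ − T₂ = (I/R²)a = (1/2)M_p a = 3.630·a.
Adding the three: (m₁ − m₂)g = (m₁ + m₂ + 3.630)a, so a = (4.41 − 1.01)(9.8)/(4.41 + 1.01 + 3.630) = 3.682 m/s².

a ≈ 3.68 m/s²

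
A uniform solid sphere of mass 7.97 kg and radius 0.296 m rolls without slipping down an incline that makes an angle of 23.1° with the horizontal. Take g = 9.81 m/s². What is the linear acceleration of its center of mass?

a ≈ 2.75 m/s²

Translation along the incline: Mg sinθ − f = Ma.
Rotation about the center: fR = Iα with I = (2/5)MR². No-slip gives a = αR, so f = (I/R²)a = (2/5)M a.
Substituting: Mg sinθ = (1 + 0.4000)Ma, so a = g sinθ/(1 + 0.4000) = (9.81) sin 23.1° / 1.400 = 2.749 m/s².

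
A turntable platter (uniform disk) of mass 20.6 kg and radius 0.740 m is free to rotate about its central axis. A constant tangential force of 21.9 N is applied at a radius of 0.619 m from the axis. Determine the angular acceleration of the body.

α ≈ 2.40 rad/s²

I = ½MR² = (1/2)(20.6)(0.740)² = 5.640 kg·m².
τ = F·r = (21.9)(0.619) = 13.56 N·m.
From τ = Iα: α = 13.56/5.640 = 2.403 rad/s².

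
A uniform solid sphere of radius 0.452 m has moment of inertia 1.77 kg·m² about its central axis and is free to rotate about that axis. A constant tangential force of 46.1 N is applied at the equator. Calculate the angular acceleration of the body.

τ = F R = (46.1)(0.452) = 20.84 N·m.
Newton's second law for rotation, τ = Iα, gives α = τ/I = 20.84/1.770 = 11.77 rad/s².

α ≈ 11.8 rad/s²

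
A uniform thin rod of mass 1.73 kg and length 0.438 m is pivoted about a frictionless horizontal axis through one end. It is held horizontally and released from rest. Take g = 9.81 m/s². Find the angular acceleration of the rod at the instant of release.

About the pivot, I = (1/3)ML² = (1/3)(1.73)(0.438)² = 0.1106 kg·m².
The weight acts at the center, a distance L/2 = 0.2190 m from the pivot; τ = Mg(L/2) = 3.717 N·m.
α = τ/I = 3.717/0.1106 = 33.60 rad/s².
(Equivalently α = (3g/(2L)) = 33.60 rad/s².)

α ≈ 33.6 rad/s²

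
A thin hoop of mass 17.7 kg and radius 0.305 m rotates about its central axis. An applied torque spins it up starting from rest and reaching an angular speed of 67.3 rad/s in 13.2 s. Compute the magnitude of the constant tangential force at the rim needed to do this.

F ≈ 27.5 N

I = MR² = (17.7)(0.305)² = 1.647 kg·m².
α = Δω/Δt = (67.3 − 0)/13.2 = 5.098 rad/s².
The required torque is τ = Iα = (1.647)(5.098) = 8.395 N·m.
A tangential force at the rim gives τ = FR, so F = τ/R = 8.395/0.305 = 27.52 N.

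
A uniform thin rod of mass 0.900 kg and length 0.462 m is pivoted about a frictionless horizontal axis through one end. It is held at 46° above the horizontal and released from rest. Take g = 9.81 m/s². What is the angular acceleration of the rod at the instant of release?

About the pivot, I = (1/3)ML² = (1/3)(0.900)(0.462)² = 0.06403 kg·m².
The weight acts at the center, a distance L/2 = 0.2310 m from the pivot; τ = Mg(L/2) cos 46° = 1.417 N·m.
α = τ/I = 1.417/0.06403 = 22.13 rad/s².

α ≈ 22.1 rad/s²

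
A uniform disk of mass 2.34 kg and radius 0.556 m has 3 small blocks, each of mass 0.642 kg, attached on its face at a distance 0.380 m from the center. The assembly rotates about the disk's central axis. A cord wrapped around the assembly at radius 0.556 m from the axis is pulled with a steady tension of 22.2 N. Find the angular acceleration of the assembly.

I_disk = ½MR² = ½(2.34)(0.556)² = 0.3617 kg·m².
I_blocks = 3·m·r² = 3(0.642)(0.380)² = 0.2781 kg·m².
Total I = 0.6398 kg·m².
τ = F r = (22.2)(0.556) = 12.34 N·m.
α = τ/I = 12.34/0.6398 = 19.29 rad/s².

α ≈ 19.3 rad/s²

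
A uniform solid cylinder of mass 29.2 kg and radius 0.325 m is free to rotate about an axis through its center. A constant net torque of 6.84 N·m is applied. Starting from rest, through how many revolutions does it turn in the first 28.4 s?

≈ 285 revolutions

I = ½MR² = (1/2)(29.2)(0.325)² = 1.542 kg·m².
α = τ/I = 6.84/1.542 = 4.435 rad/s².
θ = ½αt² = ½(4.435)(28.4)² = 1789 rad.
Revolutions = θ/(2π) = 284.7.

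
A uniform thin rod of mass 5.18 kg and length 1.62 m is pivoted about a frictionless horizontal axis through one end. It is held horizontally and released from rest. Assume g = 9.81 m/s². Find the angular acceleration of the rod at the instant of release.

About the pivot, I = (1/3)ML² = (1/3)(5.18)(1.62)² = 4.531 kg·m².
The weight acts at the center, a distance L/2 = 0.8100 m from the pivot; τ = Mg(L/2) = 41.16 N·m.
α = τ/I = 41.16/4.531 = 9.083 rad/s².
(Equivalently α = (3g/(2L)) = 9.083 rad/s².)

α ≈ 9.08 rad/s²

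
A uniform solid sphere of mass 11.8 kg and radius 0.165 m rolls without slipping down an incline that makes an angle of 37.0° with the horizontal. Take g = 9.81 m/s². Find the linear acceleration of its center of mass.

a ≈ 4.22 m/s²

Translation along the incline: Mg sinθ − f = Ma.
Rotation about the center: fR = Iα with I = (2/5)MR². No-slip gives a = αR, so f = (I/R²)a = (2/5)M a.
Substituting: Mg sinθ = (1 + 0.4000)Ma, so a = g sinθ/(1 + 0.4000) = (9.81) sin 37.0° / 1.400 = 4.217 m/s².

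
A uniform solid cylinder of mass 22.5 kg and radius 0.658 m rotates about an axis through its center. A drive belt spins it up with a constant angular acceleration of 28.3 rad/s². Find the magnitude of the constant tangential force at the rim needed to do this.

I = ½MR² = (1/2)(22.5)(0.658)² = 4.871 kg·m².
The required torque is τ = Iα = (4.871)(28.30) = 137.8 N·m.
A tangential force at the rim gives τ = FR, so F = τ/R = 137.8/0.658 = 209.5 N.

F ≈ 209 N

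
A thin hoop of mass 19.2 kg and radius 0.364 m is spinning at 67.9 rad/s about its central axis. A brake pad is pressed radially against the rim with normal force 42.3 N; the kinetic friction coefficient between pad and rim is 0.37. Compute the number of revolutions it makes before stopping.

I = MR² = (19.2)(0.364)² = 2.544 kg·m².
Friction force f = μN = (0.37)(42.3) = 15.65 N at the rim; torque magnitude τ = fR = 5.697 N·m, opposing ω.
|α| = τ/I = 5.697/2.544 = 2.239 rad/s² (deceleration).
ω² = ω₀² − 2|α|θ with ω = 0 ⇒ θ = ω₀²/(2|α|) = 1029 rad = 163.8 rev.

≈ 164 revolutions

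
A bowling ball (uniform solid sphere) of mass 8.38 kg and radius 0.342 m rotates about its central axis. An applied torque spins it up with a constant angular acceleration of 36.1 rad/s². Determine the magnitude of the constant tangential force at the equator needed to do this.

I = (2/5)MR² = (2/5)(8.38)(0.342)² = 0.3921 kg·m².
The required torque is τ = Iα = (0.3921)(36.10) = 14.15 N·m.
A tangential force at the equator gives τ = FR, so F = τ/R = 14.15/0.342 = 41.38 N.

F ≈ 41.4 N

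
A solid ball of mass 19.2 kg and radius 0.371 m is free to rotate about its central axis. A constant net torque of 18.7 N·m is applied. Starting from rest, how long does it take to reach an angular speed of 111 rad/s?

t ≈ 6.27 s

I = (2/5)MR² = (2/5)(19.2)(0.371)² = 1.057 kg·m².
α = τ/I = 18.7/1.057 = 17.69 rad/s².
ω = αt ⇒ t = ω/α = 111/17.69 = 6.275 s.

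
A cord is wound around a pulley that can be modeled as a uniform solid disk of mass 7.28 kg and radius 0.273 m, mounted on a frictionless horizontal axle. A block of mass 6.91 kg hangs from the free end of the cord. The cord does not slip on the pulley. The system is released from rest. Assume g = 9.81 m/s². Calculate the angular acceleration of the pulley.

I = ½MR² = (1/2)(7.28)(0.273)² = 0.2713 kg·m².
Block: mg − T = ma. Pulley: TR = Iα. No-slip: a = αR, so T = (I/R²)a = 3.640·a.
Then mg = (m + 3.640)a, so a = (6.91)(9.81)/(6.91 + 3.640) = 6.425 m/s².
α = a/R = 6.425/0.273 = 23.54 rad/s².

α ≈ 23.5 rad/s²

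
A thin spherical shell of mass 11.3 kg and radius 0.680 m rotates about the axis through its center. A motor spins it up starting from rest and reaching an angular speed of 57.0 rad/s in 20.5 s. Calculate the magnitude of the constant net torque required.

I = (2/3)MR² = (2/3)(11.3)(0.680)² = 3.483 kg·m².
α = Δω/Δt = (57.0 − 0)/20.5 = 2.780 rad/s².
τ = Iα = (3.483)(2.780) = 9.686 N·m.

τ ≈ 9.69 N·m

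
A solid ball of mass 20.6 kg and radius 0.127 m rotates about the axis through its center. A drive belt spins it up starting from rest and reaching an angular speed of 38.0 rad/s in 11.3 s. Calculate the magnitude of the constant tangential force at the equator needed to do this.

I = (2/5)MR² = (2/5)(20.6)(0.127)² = 0.1329 kg·m².
α = Δω/Δt = (38.0 − 0)/11.3 = 3.363 rad/s².
The required torque is τ = Iα = (0.1329)(3.363) = 0.4469 N·m.
A tangential force at the equator gives τ = FR, so F = τ/R = 0.4469/0.127 = 3.519 N.

F ≈ 3.52 N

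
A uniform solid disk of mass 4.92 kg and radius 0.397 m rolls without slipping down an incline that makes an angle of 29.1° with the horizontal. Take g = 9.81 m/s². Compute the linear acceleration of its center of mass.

Translation along the incline: Mg sinθ − f = Ma.
Rotation about the center: fR = Iα with I = ½MR². No-slip gives a = αR, so f = (I/R²)a = (1/2)M a.
Substituting: Mg sinθ = (1 + 0.5000)Ma, so a = g sinθ/(1 + 0.5000) = (9.81) sin 29.1° / 1.500 = 3.181 m/s².

a ≈ 3.18 m/s²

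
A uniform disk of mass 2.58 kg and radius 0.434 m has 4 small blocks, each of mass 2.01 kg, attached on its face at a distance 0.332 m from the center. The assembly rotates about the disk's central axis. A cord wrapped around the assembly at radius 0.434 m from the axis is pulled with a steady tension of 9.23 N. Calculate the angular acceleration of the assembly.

α ≈ 3.55 rad/s²

I_disk = ½MR² = ½(2.58)(0.434)² = 0.2430 kg·m².
I_blocks = 4·m·r² = 4(2.01)(0.332)² = 0.8862 kg·m².
Total I = 1.129 kg·m².
τ = F r = (9.23)(0.434) = 4.006 N·m.
α = τ/I = 4.006/1.129 = 3.548 rad/s².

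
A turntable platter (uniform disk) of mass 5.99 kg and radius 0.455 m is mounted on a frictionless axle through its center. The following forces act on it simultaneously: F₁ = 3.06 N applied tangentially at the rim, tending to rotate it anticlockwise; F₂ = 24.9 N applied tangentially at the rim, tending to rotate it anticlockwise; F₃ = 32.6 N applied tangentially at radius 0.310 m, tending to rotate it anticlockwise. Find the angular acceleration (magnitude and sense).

α ≈ 36.8 rad/s², anticlockwise

I = ½MR² = (1/2)(5.99)(0.455)² = 0.6200 kg·m².
Taking anticlockwise as positive: τ₁ = +(3.06)(0.455) = +1.392 N·m; τ₂ = +(24.9)(0.455) = +11.33 N·m; τ₃ = +(32.6)(0.310) = +10.11 N·m.
Net torque τ = 22.83 N·m.
α = τ/I = 22.83/0.6200 = 36.82 rad/s².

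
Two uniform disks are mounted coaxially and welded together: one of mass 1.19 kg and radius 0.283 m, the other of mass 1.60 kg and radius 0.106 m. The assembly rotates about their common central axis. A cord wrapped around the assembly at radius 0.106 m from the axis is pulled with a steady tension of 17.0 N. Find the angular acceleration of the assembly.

I = ½M₁R₁² + ½M₂R₂² = ½(1.19)(0.283)² + ½(1.60)(0.106)² = 0.05664 kg·m².
τ = F r = (17.0)(0.106) = 1.802 N·m.
α = τ/I = 1.802/0.05664 = 31.81 rad/s².

α ≈ 31.8 rad/s²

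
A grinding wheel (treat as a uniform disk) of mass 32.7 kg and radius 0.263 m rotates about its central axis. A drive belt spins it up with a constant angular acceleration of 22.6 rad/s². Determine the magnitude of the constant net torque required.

I = ½MR² = (1/2)(32.7)(0.263)² = 1.131 kg·m².
τ = Iα = (1.131)(22.60) = 25.56 N·m.

τ ≈ 25.6 N·m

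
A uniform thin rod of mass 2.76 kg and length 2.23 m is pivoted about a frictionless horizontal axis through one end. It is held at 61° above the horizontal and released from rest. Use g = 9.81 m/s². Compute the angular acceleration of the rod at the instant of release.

α ≈ 3.20 rad/s²

About the pivot, I = (1/3)ML² = (1/3)(2.76)(2.23)² = 4.575 kg·m².
The weight acts at the center, a distance L/2 = 1.115 m from the pivot; τ = Mg(L/2) cos 61° = 14.64 N·m.
α = τ/I = 14.64/4.575 = 3.199 rad/s².
(Equivalently α = (3g/(2L)) cos 61° = 3.199 rad/s².)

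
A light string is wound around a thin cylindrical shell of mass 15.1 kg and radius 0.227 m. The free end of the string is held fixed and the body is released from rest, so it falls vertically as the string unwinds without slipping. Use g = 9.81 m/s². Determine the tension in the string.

Translation: Mg − T = Ma. Rotation about the center: TR = Iα with I = MR².
With a = αR: T = (I/R²)a = M a, so Mg = (1 + 1.000)Ma.
a = g/(1 + 1.000) = 9.81/2.000 = 4.905 m/s².
T = 1.000·M·a = (1.000)(15.1)(4.905) = 74.07 N.

T ≈ 74.1 N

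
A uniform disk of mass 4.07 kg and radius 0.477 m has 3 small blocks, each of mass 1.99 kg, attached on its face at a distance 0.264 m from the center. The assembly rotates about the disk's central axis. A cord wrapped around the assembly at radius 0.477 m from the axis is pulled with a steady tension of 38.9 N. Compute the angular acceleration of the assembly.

I_disk = ½MR² = ½(4.07)(0.477)² = 0.4630 kg·m².
I_blocks = 3·m·r² = 3(1.99)(0.264)² = 0.4161 kg·m².
Total I = 0.8791 kg·m².
τ = F r = (38.9)(0.477) = 18.56 N·m.
α = τ/I = 18.56/0.8791 = 21.11 rad/s².

α ≈ 21.1 rad/s²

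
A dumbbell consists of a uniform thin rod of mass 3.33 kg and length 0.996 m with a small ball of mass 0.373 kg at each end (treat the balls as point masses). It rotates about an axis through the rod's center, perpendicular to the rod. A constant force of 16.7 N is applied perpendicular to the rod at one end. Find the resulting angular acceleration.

α ≈ 18.1 rad/s²

I_rod = (1/12)ML² = (1/12)(3.33)(0.996)² = 0.2753 kg·m².
I_balls = 2·m·(L/2)² = 2(0.373)(0.4980)² = 0.1850 kg·m².
Total I = 0.4603 kg·m².
τ = F·(L/2) = (16.7)(0.498) = 8.317 N·m.
α = τ/I = 8.317/0.4603 = 18.07 rad/s².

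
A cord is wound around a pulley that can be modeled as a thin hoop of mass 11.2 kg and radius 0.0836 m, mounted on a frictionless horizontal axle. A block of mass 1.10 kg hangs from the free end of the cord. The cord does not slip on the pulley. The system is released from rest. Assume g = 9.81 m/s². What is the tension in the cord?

T ≈ 9.83 N

I = MR² = (11.2)(0.0836)² = 0.07828 kg·m².
Block: mg − T = ma. Pulley: TR = Iα. No-slip: a = αR, so T = (I/R²)a = 11.20·a.
Then mg = (m + 11.20)a, so a = (1.10)(9.81)/(1.10 + 11.20) = 0.8773 m/s².
T = 11.20·a = 9.826 N.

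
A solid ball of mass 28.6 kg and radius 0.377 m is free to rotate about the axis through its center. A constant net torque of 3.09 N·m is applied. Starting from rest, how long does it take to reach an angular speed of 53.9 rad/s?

t ≈ 28.4 s

I = (2/5)MR² = (2/5)(28.6)(0.377)² = 1.626 kg·m².
α = τ/I = 3.09/1.626 = 1.900 rad/s².
ω = αt ⇒ t = ω/α = 53.9/1.900 = 28.36 s.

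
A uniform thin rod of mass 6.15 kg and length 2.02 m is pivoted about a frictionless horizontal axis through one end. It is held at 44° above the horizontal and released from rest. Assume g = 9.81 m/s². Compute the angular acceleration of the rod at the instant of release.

About the pivot, I = (1/3)ML² = (1/3)(6.15)(2.02)² = 8.365 kg·m².
The weight acts at the center, a distance L/2 = 1.010 m from the pivot; τ = Mg(L/2) cos 44° = 43.83 N·m.
α = τ/I = 43.83/8.365 = 5.240 rad/s².

α ≈ 5.24 rad/s²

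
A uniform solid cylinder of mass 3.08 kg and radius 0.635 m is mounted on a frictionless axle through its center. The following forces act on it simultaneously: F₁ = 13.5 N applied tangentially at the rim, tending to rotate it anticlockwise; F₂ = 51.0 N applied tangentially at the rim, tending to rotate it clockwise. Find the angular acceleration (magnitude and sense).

α ≈ 38.3 rad/s², clockwise

I = ½MR² = (1/2)(3.08)(0.635)² = 0.6210 kg·m².
Taking anticlockwise as positive: τ₁ = +(13.5)(0.635) = +8.572 N·m; τ₂ = −(51.0)(0.635) = −32.38 N·m.
Net torque τ = -23.81 N·m.
α = τ/I = -23.81/0.6210 = -38.35 rad/s².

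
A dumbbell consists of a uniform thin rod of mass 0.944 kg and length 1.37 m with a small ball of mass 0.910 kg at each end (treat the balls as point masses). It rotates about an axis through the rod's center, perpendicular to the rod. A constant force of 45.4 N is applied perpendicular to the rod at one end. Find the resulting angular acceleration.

α ≈ 31.0 rad/s²

I_rod = (1/12)ML² = (1/12)(0.944)(1.37)² = 0.1476 kg·m².
I_balls = 2·m·(L/2)² = 2(0.910)(0.6850)² = 0.8540 kg·m².
Total I = 1.002 kg·m².
τ = F·(L/2) = (45.4)(0.685) = 31.10 N·m.
α = τ/I = 31.10/1.002 = 31.05 rad/s².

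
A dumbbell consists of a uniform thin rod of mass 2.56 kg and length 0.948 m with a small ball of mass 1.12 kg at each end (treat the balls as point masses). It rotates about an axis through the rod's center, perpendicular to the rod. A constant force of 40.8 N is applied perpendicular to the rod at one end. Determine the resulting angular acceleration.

I_rod = (1/12)ML² = (1/12)(2.56)(0.948)² = 0.1917 kg·m².
I_balls = 2·m·(L/2)² = 2(1.12)(0.4740)² = 0.5033 kg·m².
Total I = 0.6950 kg·m².
τ = F·(L/2) = (40.8)(0.474) = 19.34 N·m.
α = τ/I = 19.34/0.6950 = 27.83 rad/s².

α ≈ 27.8 rad/s²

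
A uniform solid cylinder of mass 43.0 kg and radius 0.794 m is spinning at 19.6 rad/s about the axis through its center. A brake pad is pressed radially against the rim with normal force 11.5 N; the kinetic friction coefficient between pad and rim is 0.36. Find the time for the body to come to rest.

I = ½MR² = (1/2)(43.0)(0.794)² = 13.55 kg·m².
Friction force f = μN = (0.36)(11.5) = 4.140 N at the rim; torque magnitude τ = fR = 3.287 N·m, opposing ω.
|α| = τ/I = 3.287/13.55 = 0.2425 rad/s² (deceleration).
0 = ω₀ − |α|t ⇒ t = ω₀/|α| = 19.6/0.2425 = 80.82 s.

t ≈ 80.8 s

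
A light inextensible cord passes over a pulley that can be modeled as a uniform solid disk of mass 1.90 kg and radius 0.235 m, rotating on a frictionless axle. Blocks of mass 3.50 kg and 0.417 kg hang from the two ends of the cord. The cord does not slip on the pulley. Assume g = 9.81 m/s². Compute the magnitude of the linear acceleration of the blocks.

I = ½MR² = (1/2)(1.90)(0.235)² = 0.05246 kg·m².
Heavier block: m₁g − T₁ = m₁a. Lighter block: T₂ − m₂g = m₂a.
Pulley: (T₁ − T₂)R = Iα = I(a/R), so T₁ − T₂ = (I/R²)a = (1/2)M_p a = 0.9500·a.
Adding the three: (m₁ − m₂)g = (m₁ + m₂ + 0.9500)a, so a = (3.50 − 0.417)(9.81)/(3.50 + 0.417 + 0.9500) = 6.214 m/s².

a ≈ 6.21 m/s²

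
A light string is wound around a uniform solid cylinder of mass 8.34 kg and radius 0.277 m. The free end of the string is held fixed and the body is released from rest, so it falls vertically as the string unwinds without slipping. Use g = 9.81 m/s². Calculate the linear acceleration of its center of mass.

Translation: Mg − T = Ma. Rotation about the center: TR = Iα with I = ½MR².
With a = αR: T = (I/R²)a = (1/2)M a, so Mg = (1 + 0.5000)Ma.
a = g/(1 + 0.5000) = 9.81/1.500 = 6.540 m/s².

a ≈ 6.54 m/s²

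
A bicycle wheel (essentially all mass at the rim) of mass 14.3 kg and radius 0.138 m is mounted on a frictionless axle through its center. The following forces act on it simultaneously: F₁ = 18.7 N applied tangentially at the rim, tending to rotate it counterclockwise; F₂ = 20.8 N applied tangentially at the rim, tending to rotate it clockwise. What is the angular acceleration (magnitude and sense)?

α ≈ 1.06 rad/s², clockwise

I = MR² = (14.3)(0.138)² = 0.2723 kg·m².
Taking counterclockwise as positive: τ₁ = +(18.7)(0.138) = +2.581 N·m; τ₂ = −(20.8)(0.138) = −2.870 N·m.
Net torque τ = -0.2898 N·m.
α = τ/I = -0.2898/0.2723 = -1.064 rad/s².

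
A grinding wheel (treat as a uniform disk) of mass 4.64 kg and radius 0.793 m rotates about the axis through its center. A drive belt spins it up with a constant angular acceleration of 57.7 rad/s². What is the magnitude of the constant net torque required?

τ ≈ 84.2 N·m

I = ½MR² = (1/2)(4.64)(0.793)² = 1.459 kg·m².
τ = Iα = (1.459)(57.70) = 84.18 N·m.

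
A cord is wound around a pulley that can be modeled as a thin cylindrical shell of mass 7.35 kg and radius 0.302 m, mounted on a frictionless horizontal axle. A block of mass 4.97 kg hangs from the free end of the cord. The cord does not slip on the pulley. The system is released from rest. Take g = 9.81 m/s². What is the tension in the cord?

I = MR² = (7.35)(0.302)² = 0.6703 kg·m².
Block: mg − T = ma. Pulley: TR = Iα. No-slip: a = αR, so T = (I/R²)a = 7.350·a.
Then mg = (m + 7.350)a, so a = (4.97)(9.81)/(4.97 + 7.350) = 3.957 m/s².
T = 7.350·a = 29.09 N.

T ≈ 29.1 N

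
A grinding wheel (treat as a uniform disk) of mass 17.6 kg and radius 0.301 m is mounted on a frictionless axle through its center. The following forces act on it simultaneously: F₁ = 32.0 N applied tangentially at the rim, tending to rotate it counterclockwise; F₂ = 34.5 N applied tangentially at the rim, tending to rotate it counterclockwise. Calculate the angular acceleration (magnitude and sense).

α ≈ 25.1 rad/s², counterclockwise

I = ½MR² = (1/2)(17.6)(0.301)² = 0.7973 kg·m².
Taking counterclockwise as positive: τ₁ = +(32.0)(0.301) = +9.632 N·m; τ₂ = +(34.5)(0.301) = +10.38 N·m.
Net torque τ = 20.02 N·m.
α = τ/I = 20.02/0.7973 = 25.11 rad/s².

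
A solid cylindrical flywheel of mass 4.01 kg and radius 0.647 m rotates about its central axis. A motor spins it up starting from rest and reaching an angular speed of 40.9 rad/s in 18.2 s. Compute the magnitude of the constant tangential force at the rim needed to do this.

I = ½MR² = (1/2)(4.01)(0.647)² = 0.8393 kg·m².
α = Δω/Δt = (40.9 − 0)/18.2 = 2.247 rad/s².
The required torque is τ = Iα = (0.8393)(2.247) = 1.886 N·m.
A tangential force at the rim gives τ = FR, so F = τ/R = 1.886/0.647 = 2.915 N.

F ≈ 2.92 N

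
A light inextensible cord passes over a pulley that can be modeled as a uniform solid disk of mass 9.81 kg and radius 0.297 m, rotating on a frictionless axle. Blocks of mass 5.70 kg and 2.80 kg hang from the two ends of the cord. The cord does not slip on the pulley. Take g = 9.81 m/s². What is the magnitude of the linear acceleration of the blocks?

I = ½MR² = (1/2)(9.81)(0.297)² = 0.4327 kg·m².
Heavier block: m₁g − T₁ = m₁a. Lighter block: T₂ − m₂g = m₂a.
Pulley: (T₁ − T₂)R = Iα = I(a/R), so T₁ − T₂ = (I/R²)a = (1/2)M_p a = 4.905·a.
Adding the three: (m₁ − m₂)g = (m₁ + m₂ + 4.905)a, so a = (5.70 − 2.80)(9.81)/(5.70 + 2.80 + 4.905) = 2.122 m/s².

a ≈ 2.12 m/s²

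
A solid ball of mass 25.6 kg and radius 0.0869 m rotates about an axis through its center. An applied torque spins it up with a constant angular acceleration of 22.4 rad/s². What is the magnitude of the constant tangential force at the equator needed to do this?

F ≈ 19.9 N

I = (2/5)MR² = (2/5)(25.6)(0.0869)² = 0.07733 kg·m².
The required torque is τ = Iα = (0.07733)(22.40) = 1.732 N·m.
A tangential force at the equator gives τ = FR, so F = τ/R = 1.732/0.0869 = 19.93 N.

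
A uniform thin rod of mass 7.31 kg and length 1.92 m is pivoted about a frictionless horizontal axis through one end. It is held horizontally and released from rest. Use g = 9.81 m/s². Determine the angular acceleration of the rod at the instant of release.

α ≈ 7.66 rad/s²

About the pivot, I = (1/3)ML² = (1/3)(7.31)(1.92)² = 8.983 kg·m².
The weight acts at the center, a distance L/2 = 0.9600 m from the pivot; τ = Mg(L/2) = 68.84 N·m.
α = τ/I = 68.84/8.983 = 7.664 rad/s².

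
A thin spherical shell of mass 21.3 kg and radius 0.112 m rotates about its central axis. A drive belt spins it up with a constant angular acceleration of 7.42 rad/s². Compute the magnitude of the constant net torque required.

τ ≈ 1.32 N·m

I = (2/3)MR² = (2/3)(21.3)(0.112)² = 0.1781 kg·m².
τ = Iα = (0.1781)(7.420) = 1.322 N·m.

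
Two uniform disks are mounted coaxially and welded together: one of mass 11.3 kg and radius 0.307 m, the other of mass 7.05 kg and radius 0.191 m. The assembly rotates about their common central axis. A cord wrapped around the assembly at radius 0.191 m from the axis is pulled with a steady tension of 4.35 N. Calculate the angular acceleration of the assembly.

I = ½M₁R₁² + ½M₂R₂² = ½(11.3)(0.307)² + ½(7.05)(0.191)² = 0.6611 kg·m².
τ = F r = (4.35)(0.191) = 0.8308 N·m.
α = τ/I = 0.8308/0.6611 = 1.257 rad/s².

α ≈ 1.26 rad/s²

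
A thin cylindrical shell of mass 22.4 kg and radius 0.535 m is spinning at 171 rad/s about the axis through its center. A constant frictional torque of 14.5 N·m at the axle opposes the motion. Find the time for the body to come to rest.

I = MR² = (22.4)(0.535)² = 6.411 kg·m².
The net torque has magnitude 14.5 N·m, opposing ω.
|α| = τ/I = 14.50/6.411 = 2.262 rad/s² (deceleration).
0 = ω₀ − |α|t ⇒ t = ω₀/|α| = 171/2.262 = 75.61 s.

t ≈ 75.6 s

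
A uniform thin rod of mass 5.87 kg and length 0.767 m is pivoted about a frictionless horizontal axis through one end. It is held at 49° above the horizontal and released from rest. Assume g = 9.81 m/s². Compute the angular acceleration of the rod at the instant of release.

α ≈ 12.6 rad/s²

About the pivot, I = (1/3)ML² = (1/3)(5.87)(0.767)² = 1.151 kg·m².
The weight acts at the center, a distance L/2 = 0.3835 m from the pivot; τ = Mg(L/2) cos 49° = 14.49 N·m.
α = τ/I = 14.49/1.151 = 12.59 rad/s².
(Equivalently α = (3g/(2L)) cos 49° = 12.59 rad/s².)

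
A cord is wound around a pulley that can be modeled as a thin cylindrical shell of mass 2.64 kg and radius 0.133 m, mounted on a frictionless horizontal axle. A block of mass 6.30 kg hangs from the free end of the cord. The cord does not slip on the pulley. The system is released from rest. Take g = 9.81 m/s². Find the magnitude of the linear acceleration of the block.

a ≈ 6.91 m/s²

I = MR² = (2.64)(0.133)² = 0.04670 kg·m².
Block: mg − T = ma. Pulley: TR = Iα. No-slip: a = αR, so T = (I/R²)a = 2.640·a.
Then mg = (m + 2.640)a, so a = (6.30)(9.81)/(6.30 + 2.640) = 6.913 m/s².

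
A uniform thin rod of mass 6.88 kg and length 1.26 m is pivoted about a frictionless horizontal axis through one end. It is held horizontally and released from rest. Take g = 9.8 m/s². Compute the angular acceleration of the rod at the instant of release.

α ≈ 11.7 rad/s²

About the pivot, I = (1/3)ML² = (1/3)(6.88)(1.26)² = 3.641 kg·m².
The weight acts at the center, a distance L/2 = 0.6300 m from the pivot; τ = Mg(L/2) = 42.48 N·m.
α = τ/I = 42.48/3.641 = 11.67 rad/s².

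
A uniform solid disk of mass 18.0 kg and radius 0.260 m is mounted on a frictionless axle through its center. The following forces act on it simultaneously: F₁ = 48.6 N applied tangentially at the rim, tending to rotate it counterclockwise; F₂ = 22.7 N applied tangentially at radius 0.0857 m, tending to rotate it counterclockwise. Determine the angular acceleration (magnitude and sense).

I = ½MR² = (1/2)(18.0)(0.260)² = 0.6084 kg·m².
Taking counterclockwise as positive: τ₁ = +(48.6)(0.260) = +12.64 N·m; τ₂ = +(22.7)(0.0857) = +1.945 N·m.
Net torque τ = 14.58 N·m.
α = τ/I = 14.58/0.6084 = 23.97 rad/s².

α ≈ 24.0 rad/s², counterclockwise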